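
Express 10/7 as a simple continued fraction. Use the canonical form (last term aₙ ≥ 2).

10 = 1×7 + 3
7 = 2×3 + 1
3 = 3×1 + 0  (stop)
So 10/7 = [1; 2, 3].

[1; 2, 3]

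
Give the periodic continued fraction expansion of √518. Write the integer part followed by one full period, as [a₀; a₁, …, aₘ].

a₀ = ⌊√518⌋ = 22.

[22; 1, 3, 6, 3, 1, 44]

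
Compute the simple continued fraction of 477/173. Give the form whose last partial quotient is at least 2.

[2; 1, 3, 8, 2, 2]

477 = 2·173 + 131
173 = 1·131 + 42
131 = 3·42 + 5
42 = 8·5 + 2
5 = 2·2 + 1
2 = 2·1 + 0  (stop)
So 477/173 = [2; 1, 3, 8, 2, 2].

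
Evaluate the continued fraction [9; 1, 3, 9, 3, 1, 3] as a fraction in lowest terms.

5571/571

Fold from the inside: start with 3/1.
  1 + 1/3 = 4/3
  3 + 3/4 = 15/4
  9 + 4/15 = 139/15
  3 + 15/139 = 432/139
  1 + 139/432 = 571/432
  9 + 432/571 = 5571/571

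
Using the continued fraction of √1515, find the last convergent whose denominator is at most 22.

√1515 = [38; 1, 11, 1, 76, …] (period length 4).
Convergents:
  p_0/q_0 = 38/1
  p_1/q_1 = 39/1
  p_2/q_2 = 467/12
  p_3/q_3 = 506/13
  p_4/q_4 = 38923/1000
q_3 = 13 ≤ 22 < 1000 = q_4, so the answer is 506/13.

506/13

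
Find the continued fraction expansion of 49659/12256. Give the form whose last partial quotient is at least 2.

[4; 19, 3, 3, 12, 2, 2]

49659 = 4·12256 + 635
12256 = 19·635 + 191
635 = 3·191 + 62
191 = 3·62 + 5
62 = 12·5 + 2
5 = 2·2 + 1
2 = 2·1 + 0  (stop)
So 49659/12256 = [4; 19, 3, 3, 12, 2, 2].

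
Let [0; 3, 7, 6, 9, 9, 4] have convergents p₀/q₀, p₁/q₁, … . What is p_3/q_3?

43/135

Using pₖ = aₖpₖ₋₁ + pₖ₋₂, qₖ = aₖqₖ₋₁ + qₖ₋₂ (with p₋₁=1, p₋₂=0, q₋₁=0, q₋₂=1):
  k=0: a=0, p=0, q=1
  k=1: a=3, p=1, q=3
  k=2: a=7, p=7, q=22
  k=3: a=6, p=43, q=135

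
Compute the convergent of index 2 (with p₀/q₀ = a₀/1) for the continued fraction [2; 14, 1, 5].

Using pₖ = aₖpₖ₋₁ + pₖ₋₂, qₖ = aₖqₖ₋₁ + qₖ₋₂ (with p₋₁=1, p₋₂=0, q₋₁=0, q₋₂=1):
  k=0: a=2, p=2, q=1
  k=1: a=14, p=29, q=14
  k=2: a=1, p=31, q=15

31/15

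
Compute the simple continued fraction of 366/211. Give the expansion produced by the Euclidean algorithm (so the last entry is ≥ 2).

366 = 1×211 + 155
211 = 1×155 + 56
155 = 2×56 + 43
56 = 1×43 + 13
43 = 3×13 + 4
13 = 3×4 + 1
4 = 4×1 + 0  (stop)
So 366/211 = [1; 1, 2, 1, 3, 3, 4].

[1; 1, 2, 1, 3, 3, 4]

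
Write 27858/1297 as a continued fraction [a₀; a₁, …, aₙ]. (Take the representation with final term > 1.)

[21; 2, 11, 3, 2, 3, 2]

27858 = 21·1297 + 621
1297 = 2·621 + 55
621 = 11·55 + 16
55 = 3·16 + 7
16 = 2·7 + 2
7 = 3·2 + 1
2 = 2·1 + 0  (stop)
So 27858/1297 = [21; 2, 11, 3, 2, 3, 2].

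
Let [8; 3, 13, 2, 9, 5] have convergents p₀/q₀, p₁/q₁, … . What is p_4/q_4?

6552/787

Using pₖ = aₖpₖ₋₁ + pₖ₋₂, qₖ = aₖqₖ₋₁ + qₖ₋₂ (with p₋₁=1, p₋₂=0, q₋₁=0, q₋₂=1):
  k=0: a=8, p=8, q=1
  k=1: a=3, p=25, q=3
  k=2: a=13, p=333, q=40
  k=3: a=2, p=691, q=83
  k=4: a=9, p=6552, q=787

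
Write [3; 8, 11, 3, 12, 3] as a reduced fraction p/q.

Fold from the inside: start with 3/1.
  12 + 1/3 = 37/3
  3 + 3/37 = 114/37
  11 + 37/114 = 1291/114
  8 + 114/1291 = 10442/1291
  3 + 1291/10442 = 32617/10442

32617/10442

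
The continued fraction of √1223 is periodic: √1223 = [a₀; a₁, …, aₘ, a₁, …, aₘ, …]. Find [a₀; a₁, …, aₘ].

[34; 1, 33, 1, 68]

a₀ = ⌊√1223⌋ = 34.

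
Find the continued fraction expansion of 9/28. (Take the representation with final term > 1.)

9 = 0·28 + 9
28 = 3·9 + 1
9 = 9·1 + 0  (stop)
So 9/28 = [0; 3, 9].

[0; 3, 9]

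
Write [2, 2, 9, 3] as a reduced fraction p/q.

146/59

Using pₖ = aₖpₖ₋₁ + pₖ₋₂ and qₖ = aₖqₖ₋₁ + qₖ₋₂:
  k=0: a=2, p=2, q=1
  k=1: a=2, p=5, q=2
  k=2: a=9, p=47, q=19
  k=3: a=3, p=146, q=59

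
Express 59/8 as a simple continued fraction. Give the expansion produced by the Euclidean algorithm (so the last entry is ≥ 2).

[7; 2, 1, 2]

59 = 7×8 + 3
8 = 2×3 + 2
3 = 1×2 + 1
2 = 2×1 + 0  (stop)
So 59/8 = [7; 2, 1, 2].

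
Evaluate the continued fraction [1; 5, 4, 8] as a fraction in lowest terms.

206/173

Fold from the inside: start with 8/1.
  4 + 1/8 = 33/8
  5 + 8/33 = 173/33
  1 + 33/173 = 206/173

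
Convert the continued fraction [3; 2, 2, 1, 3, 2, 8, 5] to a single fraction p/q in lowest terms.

Using pₖ = aₖpₖ₋₁ + pₖ₋₂ and qₖ = aₖqₖ₋₁ + qₖ₋₂:
  k=0: a=3, p=3, q=1
  k=1: a=2, p=7, q=2
  k=2: a=2, p=17, q=5
  k=3: a=1, p=24, q=7
  k=4: a=3, p=89, q=26
  k=5: a=2, p=202, q=59
  k=6: a=8, p=1705, q=498
  k=7: a=5, p=8727, q=2549

8727/2549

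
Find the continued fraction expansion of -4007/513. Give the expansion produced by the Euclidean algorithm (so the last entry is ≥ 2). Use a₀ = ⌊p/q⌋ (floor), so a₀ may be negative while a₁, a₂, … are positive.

-4007 = -8×513 + 97
513 = 5×97 + 28
97 = 3×28 + 13
28 = 2×13 + 2
13 = 6×2 + 1
2 = 2×1 + 0  (stop)
So -4007/513 = [-8; 5, 3, 2, 6, 2].

[-8; 5, 3, 2, 6, 2]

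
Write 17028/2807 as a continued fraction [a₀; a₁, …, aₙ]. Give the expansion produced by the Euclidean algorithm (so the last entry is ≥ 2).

17028 = 6*2807 + 186
2807 = 15*186 + 17
186 = 10*17 + 16
17 = 1*16 + 1
16 = 16*1 + 0  (stop)
So 17028/2807 = [6; 15, 10, 1, 16].

[6; 15, 10, 1, 16]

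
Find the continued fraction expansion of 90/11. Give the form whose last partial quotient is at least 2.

90 = 8·11 + 2
11 = 5·2 + 1
2 = 2·1 + 0  (stop)
So 90/11 = [8; 5, 2].

[8; 5, 2]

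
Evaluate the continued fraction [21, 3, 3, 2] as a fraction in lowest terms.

490/23

Fold from the inside: start with 2/1.
  3 + 1/2 = 7/2
  3 + 2/7 = 23/7
  21 + 7/23 = 490/23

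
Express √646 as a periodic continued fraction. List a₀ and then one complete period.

[25; 2, 2, 2, 50]

a₀ = ⌊√646⌋ = 25.
With m₀=0, d₀=1 and mₖ₊₁ = dₖaₖ − mₖ, dₖ₊₁ = (n − mₖ₊₁²)/dₖ, aₖ₊₁ = ⌊(a₀+mₖ₊₁)/dₖ₊₁⌋:
  k=1: m=25, d=21, a=2
  k=2: m=17, d=17, a=2
  k=3: m=17, d=21, a=2
  k=4: m=25, d=1, a=50
d=1 and a=2a₀=50 at k=4, so the next step gives (m, d) = (25, 21) again — its k=1 value — and the period has length 4.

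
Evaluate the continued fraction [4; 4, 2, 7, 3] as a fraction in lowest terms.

Using pₖ = aₖpₖ₋₁ + pₖ₋₂ and qₖ = aₖqₖ₋₁ + qₖ₋₂:
  k=0: a=4, p=4, q=1
  k=1: a=4, p=17, q=4
  k=2: a=2, p=38, q=9
  k=3: a=7, p=283, q=67
  k=4: a=3, p=887, q=210

887/210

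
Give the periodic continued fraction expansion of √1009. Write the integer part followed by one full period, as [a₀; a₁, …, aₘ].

[31; 1, 3, 3, 1, 62]

a₀ = ⌊√1009⌋ = 31.
With m₀=0, d₀=1 and mₖ₊₁ = dₖaₖ − mₖ, dₖ₊₁ = (n − mₖ₊₁²)/dₖ, aₖ₊₁ = ⌊(a₀+mₖ₊₁)/dₖ₊₁⌋:
  k=1: m=31, d=48, a=1
  k=2: m=17, d=15, a=3
  k=3: m=28, d=15, a=3
  k=4: m=17, d=48, a=1
  k=5: m=31, d=1, a=62
d=1 and a=2a₀=62 at k=5, so the next step gives (m, d) = (31, 48) again — its k=1 value — and the period has length 5.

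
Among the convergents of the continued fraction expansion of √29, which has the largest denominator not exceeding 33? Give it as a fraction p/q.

70/13

√29 = [5; 2, 1, 1, 2, 10, …] (period length 5).
Convergents:
  p_0/q_0 = 5/1
  p_1/q_1 = 11/2
  p_2/q_2 = 16/3
  p_3/q_3 = 27/5
  p_4/q_4 = 70/13
  p_5/q_5 = 727/135
q_4 = 13 ≤ 33 < 135 = q_5, so the answer is 70/13.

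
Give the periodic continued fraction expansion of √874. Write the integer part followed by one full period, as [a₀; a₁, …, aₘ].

[29; 1, 1, 3, 2, 3, 1, 1, 58]

a₀ = ⌊√874⌋ = 29.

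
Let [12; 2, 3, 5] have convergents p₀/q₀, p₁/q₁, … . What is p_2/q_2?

87/7

Using pₖ = aₖpₖ₋₁ + pₖ₋₂, qₖ = aₖqₖ₋₁ + qₖ₋₂ (with p₋₁=1, p₋₂=0, q₋₁=0, q₋₂=1):
  k=0: a=12, p=12, q=1
  k=1: a=2, p=25, q=2
  k=2: a=3, p=87, q=7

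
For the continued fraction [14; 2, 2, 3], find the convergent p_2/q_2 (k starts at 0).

72/5

Using pₖ = aₖpₖ₋₁ + pₖ₋₂, qₖ = aₖqₖ₋₁ + qₖ₋₂ (with p₋₁=1, p₋₂=0, q₋₁=0, q₋₂=1):
  k=0: a=14, p=14, q=1
  k=1: a=2, p=29, q=2
  k=2: a=2, p=72, q=5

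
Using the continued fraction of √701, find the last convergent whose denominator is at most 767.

11782/445

√701 = [26; 2, 10, 10, 2, 52, …] (period length 5).
Convergents:
  p_0/q_0 = 26/1
  p_1/q_1 = 53/2
  p_2/q_2 = 556/21
  p_3/q_3 = 5613/212
  p_4/q_4 = 11782/445
  p_5/q_5 = 618277/23352
q_4 = 445 ≤ 767 < 23352 = q_5, so the answer is 11782/445.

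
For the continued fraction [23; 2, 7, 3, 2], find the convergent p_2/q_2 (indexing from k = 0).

Using pₖ = aₖpₖ₋₁ + pₖ₋₂, qₖ = aₖqₖ₋₁ + qₖ₋₂ (with p₋₁=1, p₋₂=0, q₋₁=0, q₋₂=1):
  k=0: a=23, p=23, q=1
  k=1: a=2, p=47, q=2
  k=2: a=7, p=352, q=15

352/15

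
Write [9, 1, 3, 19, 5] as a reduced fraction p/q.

3794/389

Using pₖ = aₖpₖ₋₁ + pₖ₋₂ and qₖ = aₖqₖ₋₁ + qₖ₋₂:
  k=0: a=9, p=9, q=1
  k=1: a=1, p=10, q=1
  k=2: a=3, p=39, q=4
  k=3: a=19, p=751, q=77
  k=4: a=5, p=3794, q=389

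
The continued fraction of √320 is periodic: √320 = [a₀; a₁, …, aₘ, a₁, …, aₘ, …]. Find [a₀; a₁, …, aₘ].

[17; 1, 7, 1, 34]

a₀ = ⌊√320⌋ = 17.
With m₀=0, d₀=1 and mₖ₊₁ = dₖaₖ − mₖ, dₖ₊₁ = (n − mₖ₊₁²)/dₖ, aₖ₊₁ = ⌊(a₀+mₖ₊₁)/dₖ₊₁⌋:
  k=1: m=17, d=31, a=1
  k=2: m=14, d=4, a=7
  k=3: m=14, d=31, a=1
  k=4: m=17, d=1, a=34
d=1 and a=2a₀=34 at k=4, so the next step gives (m, d) = (17, 31) again — its k=1 value — and the period has length 4.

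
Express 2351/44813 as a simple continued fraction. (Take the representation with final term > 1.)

2351 = 0*44813 + 2351
44813 = 19*2351 + 144
2351 = 16*144 + 47
144 = 3*47 + 3
47 = 15*3 + 2
3 = 1*2 + 1
2 = 2*1 + 0  (stop)
So 2351/44813 = [0; 19, 16, 3, 15, 1, 2].

[0; 19, 16, 3, 15, 1, 2]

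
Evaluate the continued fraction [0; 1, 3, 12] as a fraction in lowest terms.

37/49

Fold from the inside: start with 12/1.
  3 + 1/12 = 37/12
  1 + 12/37 = 49/37
  0 + 37/49 = 37/49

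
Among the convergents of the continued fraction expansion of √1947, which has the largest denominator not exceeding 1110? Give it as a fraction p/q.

√1947 = [44; 8, 88, …] (period length 2).
Convergents:
  p_0/q_0 = 44/1
  p_1/q_1 = 353/8
  p_2/q_2 = 31108/705
  p_3/q_3 = 249217/5648
q_2 = 705 ≤ 1110 < 5648 = q_3, so the answer is 31108/705.

31108/705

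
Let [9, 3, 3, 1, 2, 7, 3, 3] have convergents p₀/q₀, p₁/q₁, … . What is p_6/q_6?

Using pₖ = aₖpₖ₋₁ + pₖ₋₂, qₖ = aₖqₖ₋₁ + qₖ₋₂ (with p₋₁=1, p₋₂=0, q₋₁=0, q₋₂=1):
  k=0: a=9, p=9, q=1
  k=1: a=3, p=28, q=3
  k=2: a=3, p=93, q=10
  k=3: a=1, p=121, q=13
  k=4: a=2, p=335, q=36
  k=5: a=7, p=2466, q=265
  k=6: a=3, p=7733, q=831

7733/831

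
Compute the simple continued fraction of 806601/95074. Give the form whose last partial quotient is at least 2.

806601 = 8·95074 + 46009
95074 = 2·46009 + 3056
46009 = 15·3056 + 169
3056 = 18·169 + 14
169 = 12·14 + 1
14 = 14·1 + 0  (stop)
So 806601/95074 = [8; 2, 15, 18, 12, 14].

[8; 2, 15, 18, 12, 14]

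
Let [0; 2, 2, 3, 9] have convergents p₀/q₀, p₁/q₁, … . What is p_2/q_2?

2/5

Using pₖ = aₖpₖ₋₁ + pₖ₋₂, qₖ = aₖqₖ₋₁ + qₖ₋₂ (with p₋₁=1, p₋₂=0, q₋₁=0, q₋₂=1):
  k=0: a=0, p=0, q=1
  k=1: a=2, p=1, q=2
  k=2: a=2, p=2, q=5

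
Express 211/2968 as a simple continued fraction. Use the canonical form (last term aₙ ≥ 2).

[0; 14, 15, 14]

211 = 0×2968 + 211
2968 = 14×211 + 14
211 = 15×14 + 1
14 = 14×1 + 0  (stop)
So 211/2968 = [0; 14, 15, 14].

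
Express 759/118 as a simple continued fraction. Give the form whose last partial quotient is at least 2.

[6; 2, 3, 5, 3]

759 = 6·118 + 51
118 = 2·51 + 16
51 = 3·16 + 3
16 = 5·3 + 1
3 = 3·1 + 0  (stop)
So 759/118 = [6; 2, 3, 5, 3].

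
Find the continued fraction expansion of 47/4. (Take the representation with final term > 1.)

47 = 11*4 + 3
4 = 1*3 + 1
3 = 3*1 + 0  (stop)
So 47/4 = [11; 1, 3].

[11; 1, 3]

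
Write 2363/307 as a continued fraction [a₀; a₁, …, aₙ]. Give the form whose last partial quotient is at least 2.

[7; 1, 2, 3, 3, 9]

2363 = 7×307 + 214
307 = 1×214 + 93
214 = 2×93 + 28
93 = 3×28 + 9
28 = 3×9 + 1
9 = 9×1 + 0  (stop)
So 2363/307 = [7; 1, 2, 3, 3, 9].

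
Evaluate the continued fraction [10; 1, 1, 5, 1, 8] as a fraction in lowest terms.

Using pₖ = aₖpₖ₋₁ + pₖ₋₂ and qₖ = aₖqₖ₋₁ + qₖ₋₂:
  k=0: a=10, p=10, q=1
  k=1: a=1, p=11, q=1
  k=2: a=1, p=21, q=2
  k=3: a=5, p=116, q=11
  k=4: a=1, p=137, q=13
  k=5: a=8, p=1212, q=115

1212/115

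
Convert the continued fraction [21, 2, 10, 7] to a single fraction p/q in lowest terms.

3200/149

Fold from the inside: start with 7/1.
  10 + 1/7 = 71/7
  2 + 7/71 = 149/71
  21 + 71/149 = 3200/149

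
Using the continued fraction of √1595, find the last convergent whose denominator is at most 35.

639/16

√1595 = [39; 1, 14, 1, 78, …] (period length 4).
Convergents:
  p_0/q_0 = 39/1
  p_1/q_1 = 40/1
  p_2/q_2 = 599/15
  p_3/q_3 = 639/16
  p_4/q_4 = 50441/1263
q_3 = 16 ≤ 35 < 1263 = q_4, so the answer is 639/16.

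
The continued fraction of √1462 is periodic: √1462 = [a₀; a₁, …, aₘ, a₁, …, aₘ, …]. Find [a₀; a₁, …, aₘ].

[38; 4, 4, 4, 76]

a₀ = ⌊√1462⌋ = 38.
With m₀=0, d₀=1 and mₖ₊₁ = dₖaₖ − mₖ, dₖ₊₁ = (n − mₖ₊₁²)/dₖ, aₖ₊₁ = ⌊(a₀+mₖ₊₁)/dₖ₊₁⌋:
  k=1: m=38, d=18, a=4
  k=2: m=34, d=17, a=4
  k=3: m=34, d=18, a=4
  k=4: m=38, d=1, a=76
d=1 and a=2a₀=76 at k=4, so the next step gives (m, d) = (38, 18) again — its k=1 value — and the period has length 4.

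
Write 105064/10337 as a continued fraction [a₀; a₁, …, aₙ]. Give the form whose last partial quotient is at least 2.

105064 = 10·10337 + 1694
10337 = 6·1694 + 173
1694 = 9·173 + 137
173 = 1·137 + 36
137 = 3·36 + 29
36 = 1·29 + 7
29 = 4·7 + 1
7 = 7·1 + 0  (stop)
So 105064/10337 = [10; 6, 9, 1, 3, 1, 4, 7].

[10; 6, 9, 1, 3, 1, 4, 7]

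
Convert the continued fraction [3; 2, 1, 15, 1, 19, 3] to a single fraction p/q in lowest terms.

10157/3041

Using pₖ = aₖpₖ₋₁ + pₖ₋₂ and qₖ = aₖqₖ₋₁ + qₖ₋₂:
  k=0: a=3, p=3, q=1
  k=1: a=2, p=7, q=2
  k=2: a=1, p=10, q=3
  k=3: a=15, p=157, q=47
  k=4: a=1, p=167, q=50
  k=5: a=19, p=3330, q=997
  k=6: a=3, p=10157, q=3041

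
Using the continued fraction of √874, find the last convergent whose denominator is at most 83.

2099/71

√874 = [29; 1, 1, 3, 2, 3, 1, 1, 58, …] (period length 8).
Convergents:
  p_0/q_0 = 29/1
  p_1/q_1 = 30/1
  p_2/q_2 = 59/2
  p_3/q_3 = 207/7
  p_4/q_4 = 473/16
  p_5/q_5 = 1626/55
  p_6/q_6 = 2099/71
  p_7/q_7 = 3725/126
q_6 = 71 ≤ 83 < 126 = q_7, so the answer is 2099/71.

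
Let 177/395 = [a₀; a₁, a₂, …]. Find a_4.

177 = 0·395 + 177   →  a_0 = 0
395 = 2·177 + 41   →  a_1 = 2
177 = 4·41 + 13   →  a_2 = 4
41 = 3·13 + 2   →  a_3 = 3
13 = 6·2 + 1   →  a_4 = 6

6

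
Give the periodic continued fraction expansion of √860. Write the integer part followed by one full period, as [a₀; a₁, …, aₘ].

[29; 3, 14, 3, 58]

a₀ = ⌊√860⌋ = 29.
With m₀=0, d₀=1 and mₖ₊₁ = dₖaₖ − mₖ, dₖ₊₁ = (n − mₖ₊₁²)/dₖ, aₖ₊₁ = ⌊(a₀+mₖ₊₁)/dₖ₊₁⌋:
  k=1: m=29, d=19, a=3
  k=2: m=28, d=4, a=14
  k=3: m=28, d=19, a=3
  k=4: m=29, d=1, a=58
d=1 and a=2a₀=58 at k=4, so the next step gives (m, d) = (29, 19) again — its k=1 value — and the period has length 4.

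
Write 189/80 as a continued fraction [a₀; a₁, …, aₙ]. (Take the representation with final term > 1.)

189 = 2*80 + 29
80 = 2*29 + 22
29 = 1*22 + 7
22 = 3*7 + 1
7 = 7*1 + 0  (stop)
So 189/80 = [2; 2, 1, 3, 7].

[2; 2, 1, 3, 7]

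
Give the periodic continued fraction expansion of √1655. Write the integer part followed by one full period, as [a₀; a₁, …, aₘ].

a₀ = ⌊√1655⌋ = 40.
With m₀=0, d₀=1 and mₖ₊₁ = dₖaₖ − mₖ, dₖ₊₁ = (n − mₖ₊₁²)/dₖ, aₖ₊₁ = ⌊(a₀+mₖ₊₁)/dₖ₊₁⌋:
  k=1: m=40, d=55, a=1
  k=2: m=15, d=26, a=2
  k=3: m=37, d=11, a=7
  k=4: m=40, d=5, a=16
  k=5: m=40, d=11, a=7
  k=6: m=37, d=26, a=2
  k=7: m=15, d=55, a=1
  k=8: m=40, d=1, a=80
d=1 and a=2a₀=80 at k=8, so the next step gives (m, d) = (40, 55) again — its k=1 value — and the period has length 8.

[40; 1, 2, 7, 16, 7, 2, 1, 80]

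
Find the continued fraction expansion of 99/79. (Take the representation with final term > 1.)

99 = 1*79 + 20
79 = 3*20 + 19
20 = 1*19 + 1
19 = 19*1 + 0  (stop)
So 99/79 = [1; 3, 1, 19].

[1; 3, 1, 19]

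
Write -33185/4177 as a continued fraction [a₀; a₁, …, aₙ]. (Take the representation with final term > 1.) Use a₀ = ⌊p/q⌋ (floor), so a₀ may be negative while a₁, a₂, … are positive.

-33185 = -8·4177 + 231
4177 = 18·231 + 19
231 = 12·19 + 3
19 = 6·3 + 1
3 = 3·1 + 0  (stop)
So -33185/4177 = [-8; 18, 12, 6, 3].

[-8; 18, 12, 6, 3]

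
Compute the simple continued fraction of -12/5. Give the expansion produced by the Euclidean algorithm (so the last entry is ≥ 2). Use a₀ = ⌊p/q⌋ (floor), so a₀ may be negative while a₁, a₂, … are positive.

[-3; 1, 1, 2]

-12 = -3·5 + 3
5 = 1·3 + 2
3 = 1·2 + 1
2 = 2·1 + 0  (stop)
So -12/5 = [-3; 1, 1, 2].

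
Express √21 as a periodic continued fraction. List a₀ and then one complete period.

a₀ = ⌊√21⌋ = 4.
With m₀=0, d₀=1 and mₖ₊₁ = dₖaₖ − mₖ, dₖ₊₁ = (n − mₖ₊₁²)/dₖ, aₖ₊₁ = ⌊(a₀+mₖ₊₁)/dₖ₊₁⌋:
  k=1: m=4, d=5, a=1
  k=2: m=1, d=4, a=1
  k=3: m=3, d=3, a=2
  k=4: m=3, d=4, a=1
  k=5: m=1, d=5, a=1
  k=6: m=4, d=1, a=8
d=1 and a=2a₀=8 at k=6, so the next step gives (m, d) = (4, 5) again — its k=1 value — and the period has length 6.

[4; 1, 1, 2, 1, 1, 8]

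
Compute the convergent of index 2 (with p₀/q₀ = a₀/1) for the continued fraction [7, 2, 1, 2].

Using pₖ = aₖpₖ₋₁ + pₖ₋₂, qₖ = aₖqₖ₋₁ + qₖ₋₂ (with p₋₁=1, p₋₂=0, q₋₁=0, q₋₂=1):
  k=0: a=7, p=7, q=1
  k=1: a=2, p=15, q=2
  k=2: a=1, p=22, q=3

22/3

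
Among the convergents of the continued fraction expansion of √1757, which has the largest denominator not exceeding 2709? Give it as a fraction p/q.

√1757 = [41; 1, 10, 1, 82, …] (period length 4).
Convergents:
  p_0/q_0 = 41/1
  p_1/q_1 = 42/1
  p_2/q_2 = 461/11
  p_3/q_3 = 503/12
  p_4/q_4 = 41707/995
  p_5/q_5 = 42210/1007
  p_6/q_6 = 463807/11065
q_5 = 1007 ≤ 2709 < 11065 = q_6, so the answer is 42210/1007.

42210/1007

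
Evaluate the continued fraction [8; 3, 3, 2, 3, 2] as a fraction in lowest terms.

1503/181

Using pₖ = aₖpₖ₋₁ + pₖ₋₂ and qₖ = aₖqₖ₋₁ + qₖ₋₂:
  k=0: a=8, p=8, q=1
  k=1: a=3, p=25, q=3
  k=2: a=3, p=83, q=10
  k=3: a=2, p=191, q=23
  k=4: a=3, p=656, q=79
  k=5: a=2, p=1503, q=181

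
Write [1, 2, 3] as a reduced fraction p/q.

Fold from the inside: start with 3/1.
  2 + 1/3 = 7/3
  1 + 3/7 = 10/7

10/7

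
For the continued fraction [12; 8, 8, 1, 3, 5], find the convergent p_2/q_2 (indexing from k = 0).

788/65

Using pₖ = aₖpₖ₋₁ + pₖ₋₂, qₖ = aₖqₖ₋₁ + qₖ₋₂ (with p₋₁=1, p₋₂=0, q₋₁=0, q₋₂=1):
  k=0: a=12, p=12, q=1
  k=1: a=8, p=97, q=8
  k=2: a=8, p=788, q=65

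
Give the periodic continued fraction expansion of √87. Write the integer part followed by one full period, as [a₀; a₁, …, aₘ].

[9; 3, 18]

a₀ = ⌊√87⌋ = 9.
With m₀=0, d₀=1 and mₖ₊₁ = dₖaₖ − mₖ, dₖ₊₁ = (n − mₖ₊₁²)/dₖ, aₖ₊₁ = ⌊(a₀+mₖ₊₁)/dₖ₊₁⌋:
  k=1: m=9, d=6, a=3
  k=2: m=9, d=1, a=18
d=1 and a=2a₀=18 at k=2, so the next step gives (m, d) = (9, 6) again — its k=1 value — and the period has length 2.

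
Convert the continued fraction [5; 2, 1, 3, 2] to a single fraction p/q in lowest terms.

Using pₖ = aₖpₖ₋₁ + pₖ₋₂ and qₖ = aₖqₖ₋₁ + qₖ₋₂:
  k=0: a=5, p=5, q=1
  k=1: a=2, p=11, q=2
  k=2: a=1, p=16, q=3
  k=3: a=3, p=59, q=11
  k=4: a=2, p=134, q=25

134/25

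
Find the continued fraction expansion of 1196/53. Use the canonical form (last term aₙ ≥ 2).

1196 = 22×53 + 30
53 = 1×30 + 23
30 = 1×23 + 7
23 = 3×7 + 2
7 = 3×2 + 1
2 = 2×1 + 0  (stop)
So 1196/53 = [22; 1, 1, 3, 3, 2].

[22; 1, 1, 3, 3, 2]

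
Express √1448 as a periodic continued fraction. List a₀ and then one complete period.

a₀ = ⌊√1448⌋ = 38.
With m₀=0, d₀=1 and mₖ₊₁ = dₖaₖ − mₖ, dₖ₊₁ = (n − mₖ₊₁²)/dₖ, aₖ₊₁ = ⌊(a₀+mₖ₊₁)/dₖ₊₁⌋:
  k=1: m=38, d=4, a=19
  k=2: m=38, d=1, a=76
d=1 and a=2a₀=76 at k=2, so the next step gives (m, d) = (38, 4) again — its k=1 value — and the period has length 2.

[38; 19, 76]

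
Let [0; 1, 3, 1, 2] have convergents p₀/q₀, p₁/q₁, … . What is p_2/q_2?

Using pₖ = aₖpₖ₋₁ + pₖ₋₂, qₖ = aₖqₖ₋₁ + qₖ₋₂ (with p₋₁=1, p₋₂=0, q₋₁=0, q₋₂=1):
  k=0: a=0, p=0, q=1
  k=1: a=1, p=1, q=1
  k=2: a=3, p=3, q=4

3/4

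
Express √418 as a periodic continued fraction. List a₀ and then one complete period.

a₀ = ⌊√418⌋ = 20.
With m₀=0, d₀=1 and mₖ₊₁ = dₖaₖ − mₖ, dₖ₊₁ = (n − mₖ₊₁²)/dₖ, aₖ₊₁ = ⌊(a₀+mₖ₊₁)/dₖ₊₁⌋:
  k=1: m=20, d=18, a=2
  k=2: m=16, d=9, a=4
  k=3: m=20, d=2, a=20
  k=4: m=20, d=9, a=4
  k=5: m=16, d=18, a=2
  k=6: m=20, d=1, a=40
d=1 and a=2a₀=40 at k=6, so the next step gives (m, d) = (20, 18) again — its k=1 value — and the period has length 6.

[20; 2, 4, 20, 4, 2, 40]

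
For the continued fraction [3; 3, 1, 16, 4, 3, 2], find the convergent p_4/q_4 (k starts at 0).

Using pₖ = aₖpₖ₋₁ + pₖ₋₂, qₖ = aₖqₖ₋₁ + qₖ₋₂ (with p₋₁=1, p₋₂=0, q₋₁=0, q₋₂=1):
  k=0: a=3, p=3, q=1
  k=1: a=3, p=10, q=3
  k=2: a=1, p=13, q=4
  k=3: a=16, p=218, q=67
  k=4: a=4, p=885, q=272

885/272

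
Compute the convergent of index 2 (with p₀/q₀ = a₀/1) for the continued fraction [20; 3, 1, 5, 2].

Using pₖ = aₖpₖ₋₁ + pₖ₋₂, qₖ = aₖqₖ₋₁ + qₖ₋₂ (with p₋₁=1, p₋₂=0, q₋₁=0, q₋₂=1):
  k=0: a=20, p=20, q=1
  k=1: a=3, p=61, q=3
  k=2: a=1, p=81, q=4

81/4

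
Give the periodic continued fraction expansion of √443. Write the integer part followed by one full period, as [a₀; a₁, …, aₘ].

[21; 21, 42]

a₀ = ⌊√443⌋ = 21.
With m₀=0, d₀=1 and mₖ₊₁ = dₖaₖ − mₖ, dₖ₊₁ = (n − mₖ₊₁²)/dₖ, aₖ₊₁ = ⌊(a₀+mₖ₊₁)/dₖ₊₁⌋:
  k=1: m=21, d=2, a=21
  k=2: m=21, d=1, a=42
d=1 and a=2a₀=42 at k=2, so the next step gives (m, d) = (21, 2) again — its k=1 value — and the period has length 2.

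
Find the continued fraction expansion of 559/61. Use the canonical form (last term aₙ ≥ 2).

[9; 6, 10]

559 = 9*61 + 10
61 = 6*10 + 1
10 = 10*1 + 0  (stop)
So 559/61 = [9; 6, 10].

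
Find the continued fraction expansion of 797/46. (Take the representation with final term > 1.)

797 = 17·46 + 15
46 = 3·15 + 1
15 = 15·1 + 0  (stop)
So 797/46 = [17; 3, 15].

[17; 3, 15]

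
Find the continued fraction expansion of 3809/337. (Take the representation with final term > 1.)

3809 = 11*337 + 102
337 = 3*102 + 31
102 = 3*31 + 9
31 = 3*9 + 4
9 = 2*4 + 1
4 = 4*1 + 0  (stop)
So 3809/337 = [11; 3, 3, 3, 2, 4].

[11; 3, 3, 3, 2, 4]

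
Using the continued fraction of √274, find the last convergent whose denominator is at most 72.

778/47

√274 = [16; 1, 1, 4, 4, 1, 1, 32, …] (period length 7).
Convergents:
  p_0/q_0 = 16/1
  p_1/q_1 = 17/1
  p_2/q_2 = 33/2
  p_3/q_3 = 149/9
  p_4/q_4 = 629/38
  p_5/q_5 = 778/47
  p_6/q_6 = 1407/85
q_5 = 47 ≤ 72 < 85 = q_6, so the answer is 778/47.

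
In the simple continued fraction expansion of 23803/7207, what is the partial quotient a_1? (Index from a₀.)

3

23803 = 3·7207 + 2182   →  a_0 = 3
7207 = 3·2182 + 661   →  a_1 = 3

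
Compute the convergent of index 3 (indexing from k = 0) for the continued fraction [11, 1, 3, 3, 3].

153/13

Using pₖ = aₖpₖ₋₁ + pₖ₋₂, qₖ = aₖqₖ₋₁ + qₖ₋₂ (with p₋₁=1, p₋₂=0, q₋₁=0, q₋₂=1):
  k=0: a=11, p=11, q=1
  k=1: a=1, p=12, q=1
  k=2: a=3, p=47, q=4
  k=3: a=3, p=153, q=13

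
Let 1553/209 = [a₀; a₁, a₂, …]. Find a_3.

9

1553 = 7·209 + 90   →  a_0 = 7
209 = 2·90 + 29   →  a_1 = 2
90 = 3·29 + 3   →  a_2 = 3
29 = 9·3 + 2   →  a_3 = 9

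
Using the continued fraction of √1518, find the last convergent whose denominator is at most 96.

1013/26

√1518 = [38; 1, 24, 1, 76, …] (period length 4).
Convergents:
  p_0/q_0 = 38/1
  p_1/q_1 = 39/1
  p_2/q_2 = 974/25
  p_3/q_3 = 1013/26
  p_4/q_4 = 77962/2001
q_3 = 26 ≤ 96 < 2001 = q_4, so the answer is 1013/26.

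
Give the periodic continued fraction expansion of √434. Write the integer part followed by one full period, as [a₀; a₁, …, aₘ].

a₀ = ⌊√434⌋ = 20.
With m₀=0, d₀=1 and mₖ₊₁ = dₖaₖ − mₖ, dₖ₊₁ = (n − mₖ₊₁²)/dₖ, aₖ₊₁ = ⌊(a₀+mₖ₊₁)/dₖ₊₁⌋:
  k=1: m=20, d=34, a=1
  k=2: m=14, d=7, a=4
  k=3: m=14, d=34, a=1
  k=4: m=20, d=1, a=40
d=1 and a=2a₀=40 at k=4, so the next step gives (m, d) = (20, 34) again — its k=1 value — and the period has length 4.

[20; 1, 4, 1, 40]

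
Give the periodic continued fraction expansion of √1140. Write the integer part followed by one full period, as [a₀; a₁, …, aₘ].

a₀ = ⌊√1140⌋ = 33.
With m₀=0, d₀=1 and mₖ₊₁ = dₖaₖ − mₖ, dₖ₊₁ = (n − mₖ₊₁²)/dₖ, aₖ₊₁ = ⌊(a₀+mₖ₊₁)/dₖ₊₁⌋:
  k=1: m=33, d=51, a=1
  k=2: m=18, d=16, a=3
  k=3: m=30, d=15, a=4
  k=4: m=30, d=16, a=3
  k=5: m=18, d=51, a=1
  k=6: m=33, d=1, a=66
d=1 and a=2a₀=66 at k=6, so the next step gives (m, d) = (33, 51) again — its k=1 value — and the period has length 6.

[33; 1, 3, 4, 3, 1, 66]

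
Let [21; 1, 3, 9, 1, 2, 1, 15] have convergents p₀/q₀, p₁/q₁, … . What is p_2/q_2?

Using pₖ = aₖpₖ₋₁ + pₖ₋₂, qₖ = aₖqₖ₋₁ + qₖ₋₂ (with p₋₁=1, p₋₂=0, q₋₁=0, q₋₂=1):
  k=0: a=21, p=21, q=1
  k=1: a=1, p=22, q=1
  k=2: a=3, p=87, q=4

87/4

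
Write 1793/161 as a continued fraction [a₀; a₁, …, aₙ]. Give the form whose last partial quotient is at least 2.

[11; 7, 3, 7]

1793 = 11*161 + 22
161 = 7*22 + 7
22 = 3*7 + 1
7 = 7*1 + 0  (stop)
So 1793/161 = [11; 7, 3, 7].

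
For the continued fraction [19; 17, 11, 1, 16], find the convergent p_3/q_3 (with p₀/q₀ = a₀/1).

3907/205

Using pₖ = aₖpₖ₋₁ + pₖ₋₂, qₖ = aₖqₖ₋₁ + qₖ₋₂ (with p₋₁=1, p₋₂=0, q₋₁=0, q₋₂=1):
  k=0: a=19, p=19, q=1
  k=1: a=17, p=324, q=17
  k=2: a=11, p=3583, q=188
  k=3: a=1, p=3907, q=205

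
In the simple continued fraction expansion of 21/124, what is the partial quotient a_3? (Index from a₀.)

9

21 = 0·124 + 21   →  a_0 = 0
124 = 5·21 + 19   →  a_1 = 5
21 = 1·19 + 2   →  a_2 = 1
19 = 9·2 + 1   →  a_3 = 9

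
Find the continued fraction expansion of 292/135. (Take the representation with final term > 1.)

[2; 6, 7, 3]

292 = 2*135 + 22
135 = 6*22 + 3
22 = 7*3 + 1
3 = 3*1 + 0  (stop)
So 292/135 = [2; 6, 7, 3].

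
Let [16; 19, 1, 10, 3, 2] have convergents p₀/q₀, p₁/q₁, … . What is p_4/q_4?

Using pₖ = aₖpₖ₋₁ + pₖ₋₂, qₖ = aₖqₖ₋₁ + qₖ₋₂ (with p₋₁=1, p₋₂=0, q₋₁=0, q₋₂=1):
  k=0: a=16, p=16, q=1
  k=1: a=19, p=305, q=19
  k=2: a=1, p=321, q=20
  k=3: a=10, p=3515, q=219
  k=4: a=3, p=10866, q=677

10866/677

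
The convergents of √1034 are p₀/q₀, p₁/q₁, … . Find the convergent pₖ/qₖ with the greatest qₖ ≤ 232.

2476/77

√1034 = [32; 6, 2, 2, 2, 6, 64, …] (period length 6).
Convergents:
  p_0/q_0 = 32/1
  p_1/q_1 = 193/6
  p_2/q_2 = 418/13
  p_3/q_3 = 1029/32
  p_4/q_4 = 2476/77
  p_5/q_5 = 15885/494
q_4 = 77 ≤ 232 < 494 = q_5, so the answer is 2476/77.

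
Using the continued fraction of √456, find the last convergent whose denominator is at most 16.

299/14

√456 = [21; 2, 1, 4, 1, 2, 42, …] (period length 6).
Convergents:
  p_0/q_0 = 21/1
  p_1/q_1 = 43/2
  p_2/q_2 = 64/3
  p_3/q_3 = 299/14
  p_4/q_4 = 363/17
q_3 = 14 ≤ 16 < 17 = q_4, so the answer is 299/14.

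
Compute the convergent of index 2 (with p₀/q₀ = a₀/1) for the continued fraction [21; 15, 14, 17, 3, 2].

Using pₖ = aₖpₖ₋₁ + pₖ₋₂, qₖ = aₖqₖ₋₁ + qₖ₋₂ (with p₋₁=1, p₋₂=0, q₋₁=0, q₋₂=1):
  k=0: a=21, p=21, q=1
  k=1: a=15, p=316, q=15
  k=2: a=14, p=4445, q=211

4445/211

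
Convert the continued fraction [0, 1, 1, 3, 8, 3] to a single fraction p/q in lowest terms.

Fold from the inside: start with 3/1.
  8 + 1/3 = 25/3
  3 + 3/25 = 78/25
  1 + 25/78 = 103/78
  1 + 78/103 = 181/103
  0 + 103/181 = 103/181

103/181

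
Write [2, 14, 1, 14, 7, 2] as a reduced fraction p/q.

Fold from the inside: start with 2/1.
  7 + 1/2 = 15/2
  14 + 2/15 = 212/15
  1 + 15/212 = 227/212
  14 + 212/227 = 3390/227
  2 + 227/3390 = 7007/3390

7007/3390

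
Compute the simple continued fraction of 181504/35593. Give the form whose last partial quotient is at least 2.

[5; 10, 17, 2, 3, 3, 1, 6]

181504 = 5·35593 + 3539
35593 = 10·3539 + 203
3539 = 17·203 + 88
203 = 2·88 + 27
88 = 3·27 + 7
27 = 3·7 + 6
7 = 1·6 + 1
6 = 6·1 + 0  (stop)
So 181504/35593 = [5; 10, 17, 2, 3, 3, 1, 6].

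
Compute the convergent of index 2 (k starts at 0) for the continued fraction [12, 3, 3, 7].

Using pₖ = aₖpₖ₋₁ + pₖ₋₂, qₖ = aₖqₖ₋₁ + qₖ₋₂ (with p₋₁=1, p₋₂=0, q₋₁=0, q₋₂=1):
  k=0: a=12, p=12, q=1
  k=1: a=3, p=37, q=3
  k=2: a=3, p=123, q=10

123/10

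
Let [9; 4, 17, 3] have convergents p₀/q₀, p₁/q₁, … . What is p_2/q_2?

Using pₖ = aₖpₖ₋₁ + pₖ₋₂, qₖ = aₖqₖ₋₁ + qₖ₋₂ (with p₋₁=1, p₋₂=0, q₋₁=0, q₋₂=1):
  k=0: a=9, p=9, q=1
  k=1: a=4, p=37, q=4
  k=2: a=17, p=638, q=69

638/69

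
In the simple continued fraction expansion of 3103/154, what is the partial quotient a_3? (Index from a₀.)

2

3103 = 20·154 + 23   →  a_0 = 20
154 = 6·23 + 16   →  a_1 = 6
23 = 1·16 + 7   →  a_2 = 1
16 = 2·7 + 2   →  a_3 = 2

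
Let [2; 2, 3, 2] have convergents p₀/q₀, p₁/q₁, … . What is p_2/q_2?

17/7

Using pₖ = aₖpₖ₋₁ + pₖ₋₂, qₖ = aₖqₖ₋₁ + qₖ₋₂ (with p₋₁=1, p₋₂=0, q₋₁=0, q₋₂=1):
  k=0: a=2, p=2, q=1
  k=1: a=2, p=5, q=2
  k=2: a=3, p=17, q=7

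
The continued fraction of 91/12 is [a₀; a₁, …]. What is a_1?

91 = 7·12 + 7   →  a_0 = 7
12 = 1·7 + 5   →  a_1 = 1

1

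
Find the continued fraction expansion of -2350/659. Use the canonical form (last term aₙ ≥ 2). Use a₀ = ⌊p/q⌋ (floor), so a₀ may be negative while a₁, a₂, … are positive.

[-4; 2, 3, 3, 2, 12]

-2350 = -4*659 + 286
659 = 2*286 + 87
286 = 3*87 + 25
87 = 3*25 + 12
25 = 2*12 + 1
12 = 12*1 + 0  (stop)
So -2350/659 = [-4; 2, 3, 3, 2, 12].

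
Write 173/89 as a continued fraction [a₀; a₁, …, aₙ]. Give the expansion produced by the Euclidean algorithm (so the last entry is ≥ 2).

[1; 1, 16, 1, 4]

173 = 1*89 + 84
89 = 1*84 + 5
84 = 16*5 + 4
5 = 1*4 + 1
4 = 4*1 + 0  (stop)
So 173/89 = [1; 1, 16, 1, 4].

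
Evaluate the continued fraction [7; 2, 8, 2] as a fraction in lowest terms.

269/36

Fold from the inside: start with 2/1.
  8 + 1/2 = 17/2
  2 + 2/17 = 36/17
  7 + 17/36 = 269/36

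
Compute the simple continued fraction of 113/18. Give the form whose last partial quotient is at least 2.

113 = 6×18 + 5
18 = 3×5 + 3
5 = 1×3 + 2
3 = 1×2 + 1
2 = 2×1 + 0  (stop)
So 113/18 = [6; 3, 1, 1, 2].

[6; 3, 1, 1, 2]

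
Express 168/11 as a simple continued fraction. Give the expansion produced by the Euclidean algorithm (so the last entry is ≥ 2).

[15; 3, 1, 2]

168 = 15*11 + 3
11 = 3*3 + 2
3 = 1*2 + 1
2 = 2*1 + 0  (stop)
So 168/11 = [15; 3, 1, 2].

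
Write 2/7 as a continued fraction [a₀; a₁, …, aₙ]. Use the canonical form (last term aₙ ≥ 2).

[0; 3, 2]

2 = 0·7 + 2
7 = 3·2 + 1
2 = 2·1 + 0  (stop)
So 2/7 = [0; 3, 2].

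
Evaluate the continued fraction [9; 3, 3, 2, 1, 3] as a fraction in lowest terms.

1135/122

Using pₖ = aₖpₖ₋₁ + pₖ₋₂ and qₖ = aₖqₖ₋₁ + qₖ₋₂:
  k=0: a=9, p=9, q=1
  k=1: a=3, p=28, q=3
  k=2: a=3, p=93, q=10
  k=3: a=2, p=214, q=23
  k=4: a=1, p=307, q=33
  k=5: a=3, p=1135, q=122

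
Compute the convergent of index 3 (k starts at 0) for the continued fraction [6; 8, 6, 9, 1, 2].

2749/449

Using pₖ = aₖpₖ₋₁ + pₖ₋₂, qₖ = aₖqₖ₋₁ + qₖ₋₂ (with p₋₁=1, p₋₂=0, q₋₁=0, q₋₂=1):
  k=0: a=6, p=6, q=1
  k=1: a=8, p=49, q=8
  k=2: a=6, p=300, q=49
  k=3: a=9, p=2749, q=449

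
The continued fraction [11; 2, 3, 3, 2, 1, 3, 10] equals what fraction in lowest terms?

Fold from the inside: start with 10/1.
  3 + 1/10 = 31/10
  1 + 10/31 = 41/31
  2 + 31/41 = 113/41
  3 + 41/113 = 380/113
  3 + 113/380 = 1253/380
  2 + 380/1253 = 2886/1253
  11 + 1253/2886 = 32999/2886

32999/2886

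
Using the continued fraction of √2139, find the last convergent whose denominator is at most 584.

17066/369

√2139 = [46; 4, 92, …] (period length 2).
Convergents:
  p_0/q_0 = 46/1
  p_1/q_1 = 185/4
  p_2/q_2 = 17066/369
  p_3/q_3 = 68449/1480
q_2 = 369 ≤ 584 < 1480 = q_3, so the answer is 17066/369.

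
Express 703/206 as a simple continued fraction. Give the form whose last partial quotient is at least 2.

[3; 2, 2, 2, 1, 3, 3]

703 = 3*206 + 85
206 = 2*85 + 36
85 = 2*36 + 13
36 = 2*13 + 10
13 = 1*10 + 3
10 = 3*3 + 1
3 = 3*1 + 0  (stop)
So 703/206 = [3; 2, 2, 2, 1, 3, 3].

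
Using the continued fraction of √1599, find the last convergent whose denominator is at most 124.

3199/80

√1599 = [39; 1, 78, …] (period length 2).
Convergents:
  p_0/q_0 = 39/1
  p_1/q_1 = 40/1
  p_2/q_2 = 3159/79
  p_3/q_3 = 3199/80
  p_4/q_4 = 252681/6319
q_3 = 80 ≤ 124 < 6319 = q_4, so the answer is 3199/80.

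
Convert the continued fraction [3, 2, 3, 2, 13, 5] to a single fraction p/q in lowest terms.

Using pₖ = aₖpₖ₋₁ + pₖ₋₂ and qₖ = aₖqₖ₋₁ + qₖ₋₂:
  k=0: a=3, p=3, q=1
  k=1: a=2, p=7, q=2
  k=2: a=3, p=24, q=7
  k=3: a=2, p=55, q=16
  k=4: a=13, p=739, q=215
  k=5: a=5, p=3750, q=1091

3750/1091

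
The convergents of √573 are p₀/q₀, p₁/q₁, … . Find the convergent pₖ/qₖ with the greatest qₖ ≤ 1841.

18360/767

√573 = [23; 1, 14, 1, 46, …] (period length 4).
Convergents:
  p_0/q_0 = 23/1
  p_1/q_1 = 24/1
  p_2/q_2 = 359/15
  p_3/q_3 = 383/16
  p_4/q_4 = 17977/751
  p_5/q_5 = 18360/767
  p_6/q_6 = 275017/11489
q_5 = 767 ≤ 1841 < 11489 = q_6, so the answer is 18360/767.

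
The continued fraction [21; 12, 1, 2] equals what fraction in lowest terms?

801/38

Fold from the inside: start with 2/1.
  1 + 1/2 = 3/2
  12 + 2/3 = 38/3
  21 + 3/38 = 801/38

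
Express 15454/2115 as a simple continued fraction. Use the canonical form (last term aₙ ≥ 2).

[7; 3, 3, 1, 6, 3, 3, 2]

15454 = 7×2115 + 649
2115 = 3×649 + 168
649 = 3×168 + 145
168 = 1×145 + 23
145 = 6×23 + 7
23 = 3×7 + 2
7 = 3×2 + 1
2 = 2×1 + 0  (stop)
So 15454/2115 = [7; 3, 3, 1, 6, 3, 3, 2].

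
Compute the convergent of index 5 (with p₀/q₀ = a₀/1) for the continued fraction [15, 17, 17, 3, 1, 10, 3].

190597/12657

Using pₖ = aₖpₖ₋₁ + pₖ₋₂, qₖ = aₖqₖ₋₁ + qₖ₋₂ (with p₋₁=1, p₋₂=0, q₋₁=0, q₋₂=1):
  k=0: a=15, p=15, q=1
  k=1: a=17, p=256, q=17
  k=2: a=17, p=4367, q=290
  k=3: a=3, p=13357, q=887
  k=4: a=1, p=17724, q=1177
  k=5: a=10, p=190597, q=12657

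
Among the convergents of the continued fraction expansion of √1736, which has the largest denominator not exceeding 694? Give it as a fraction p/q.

20791/499

√1736 = [41; 1, 1, 1, 82, …] (period length 4).
Convergents:
  p_0/q_0 = 41/1
  p_1/q_1 = 42/1
  p_2/q_2 = 83/2
  p_3/q_3 = 125/3
  p_4/q_4 = 10333/248
  p_5/q_5 = 10458/251
  p_6/q_6 = 20791/499
  p_7/q_7 = 31249/750
q_6 = 499 ≤ 694 < 750 = q_7, so the answer is 20791/499.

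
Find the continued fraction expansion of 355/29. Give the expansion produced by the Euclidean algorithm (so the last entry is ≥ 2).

355 = 12*29 + 7
29 = 4*7 + 1
7 = 7*1 + 0  (stop)
So 355/29 = [12; 4, 7].

[12; 4, 7]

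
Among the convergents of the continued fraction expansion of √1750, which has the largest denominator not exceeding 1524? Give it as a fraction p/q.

21042/503

√1750 = [41; 1, 4, 1, 82, …] (period length 4).
Convergents:
  p_0/q_0 = 41/1
  p_1/q_1 = 42/1
  p_2/q_2 = 209/5
  p_3/q_3 = 251/6
  p_4/q_4 = 20791/497
  p_5/q_5 = 21042/503
  p_6/q_6 = 104959/2509
q_5 = 503 ≤ 1524 < 2509 = q_6, so the answer is 21042/503.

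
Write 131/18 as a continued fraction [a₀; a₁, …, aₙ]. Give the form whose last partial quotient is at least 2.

131 = 7*18 + 5
18 = 3*5 + 3
5 = 1*3 + 2
3 = 1*2 + 1
2 = 2*1 + 0  (stop)
So 131/18 = [7; 3, 1, 1, 2].

[7; 3, 1, 1, 2]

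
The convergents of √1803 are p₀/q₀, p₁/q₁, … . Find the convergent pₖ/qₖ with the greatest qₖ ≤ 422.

√1803 = [42; 2, 6, 28, 6, 2, 84, …] (period length 6).
Convergents:
  p_0/q_0 = 42/1
  p_1/q_1 = 85/2
  p_2/q_2 = 552/13
  p_3/q_3 = 15541/366
  p_4/q_4 = 93798/2209
q_3 = 366 ≤ 422 < 2209 = q_4, so the answer is 15541/366.

15541/366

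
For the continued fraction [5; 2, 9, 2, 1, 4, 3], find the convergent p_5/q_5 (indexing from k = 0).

1511/276

Using pₖ = aₖpₖ₋₁ + pₖ₋₂, qₖ = aₖqₖ₋₁ + qₖ₋₂ (with p₋₁=1, p₋₂=0, q₋₁=0, q₋₂=1):
  k=0: a=5, p=5, q=1
  k=1: a=2, p=11, q=2
  k=2: a=9, p=104, q=19
  k=3: a=2, p=219, q=40
  k=4: a=1, p=323, q=59
  k=5: a=4, p=1511, q=276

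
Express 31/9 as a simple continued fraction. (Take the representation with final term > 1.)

[3; 2, 4]

31 = 3·9 + 4
9 = 2·4 + 1
4 = 4·1 + 0  (stop)
So 31/9 = [3; 2, 4].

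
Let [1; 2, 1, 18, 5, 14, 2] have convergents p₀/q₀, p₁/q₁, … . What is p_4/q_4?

379/283

Using pₖ = aₖpₖ₋₁ + pₖ₋₂, qₖ = aₖqₖ₋₁ + qₖ₋₂ (with p₋₁=1, p₋₂=0, q₋₁=0, q₋₂=1):
  k=0: a=1, p=1, q=1
  k=1: a=2, p=3, q=2
  k=2: a=1, p=4, q=3
  k=3: a=18, p=75, q=56
  k=4: a=5, p=379, q=283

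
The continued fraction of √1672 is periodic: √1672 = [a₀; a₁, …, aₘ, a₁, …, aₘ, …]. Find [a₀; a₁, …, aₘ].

[40; 1, 8, 10, 8, 1, 80]

a₀ = ⌊√1672⌋ = 40.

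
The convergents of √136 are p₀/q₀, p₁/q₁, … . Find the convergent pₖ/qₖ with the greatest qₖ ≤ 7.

√136 = [11; 1, 1, 1, 22, …] (period length 4).
Convergents:
  p_0/q_0 = 11/1
  p_1/q_1 = 12/1
  p_2/q_2 = 23/2
  p_3/q_3 = 35/3
  p_4/q_4 = 793/68
q_3 = 3 ≤ 7 < 68 = q_4, so the answer is 35/3.

35/3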